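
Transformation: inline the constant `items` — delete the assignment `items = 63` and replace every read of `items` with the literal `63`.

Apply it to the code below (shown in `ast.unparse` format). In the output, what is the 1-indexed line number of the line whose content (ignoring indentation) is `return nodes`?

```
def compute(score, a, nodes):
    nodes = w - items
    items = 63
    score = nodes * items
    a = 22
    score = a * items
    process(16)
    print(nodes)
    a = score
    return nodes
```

Transformed code:
def compute(score, a, nodes):
    nodes = w - 63
    score = nodes * 63
    a = 22
    score = a * 63
    process(16)
    print(nodes)
    a = score
    return nodes

9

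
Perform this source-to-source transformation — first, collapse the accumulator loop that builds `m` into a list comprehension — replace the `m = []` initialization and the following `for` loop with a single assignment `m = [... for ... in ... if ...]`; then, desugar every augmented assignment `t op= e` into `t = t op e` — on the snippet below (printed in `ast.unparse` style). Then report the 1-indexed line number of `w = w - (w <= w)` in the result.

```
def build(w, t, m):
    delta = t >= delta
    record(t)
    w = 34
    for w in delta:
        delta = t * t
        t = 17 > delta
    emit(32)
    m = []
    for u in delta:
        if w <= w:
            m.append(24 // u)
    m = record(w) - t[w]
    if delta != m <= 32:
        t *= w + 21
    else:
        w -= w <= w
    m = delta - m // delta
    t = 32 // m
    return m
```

14

Transformed code:
def build(w, t, m):
    delta = t >= delta
    record(t)
    w = 34
    for w in delta:
        delta = t * t
        t = 17 > delta
    emit(32)
    m = [24 // u for u in delta if w <= w]
    m = record(w) - t[w]
    if delta != m <= 32:
        t = t * (w + 21)
    else:
        w = w - (w <= w)
    m = delta - m // delta
    t = 32 // m
    return m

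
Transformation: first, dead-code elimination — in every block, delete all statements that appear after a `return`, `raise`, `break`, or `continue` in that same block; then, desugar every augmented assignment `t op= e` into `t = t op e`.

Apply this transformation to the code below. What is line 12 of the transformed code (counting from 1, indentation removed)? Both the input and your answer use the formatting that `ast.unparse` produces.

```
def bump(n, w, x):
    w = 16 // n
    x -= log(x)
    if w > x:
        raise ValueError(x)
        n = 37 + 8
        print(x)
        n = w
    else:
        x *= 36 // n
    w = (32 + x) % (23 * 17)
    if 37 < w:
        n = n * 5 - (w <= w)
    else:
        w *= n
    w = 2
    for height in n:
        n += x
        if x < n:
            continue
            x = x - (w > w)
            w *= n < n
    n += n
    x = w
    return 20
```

w = w * n

Transformed code:
def bump(n, w, x):
    w = 16 // n
    x = x - log(x)
    if w > x:
        raise ValueError(x)
    else:
        x = x * (36 // n)
    w = (32 + x) % (23 * 17)
    if 37 < w:
        n = n * 5 - (w <= w)
    else:
        w = w * n
    w = 2
    for height in n:
        n = n + x
        if x < n:
            continue
    n = n + n
    x = w
    return 20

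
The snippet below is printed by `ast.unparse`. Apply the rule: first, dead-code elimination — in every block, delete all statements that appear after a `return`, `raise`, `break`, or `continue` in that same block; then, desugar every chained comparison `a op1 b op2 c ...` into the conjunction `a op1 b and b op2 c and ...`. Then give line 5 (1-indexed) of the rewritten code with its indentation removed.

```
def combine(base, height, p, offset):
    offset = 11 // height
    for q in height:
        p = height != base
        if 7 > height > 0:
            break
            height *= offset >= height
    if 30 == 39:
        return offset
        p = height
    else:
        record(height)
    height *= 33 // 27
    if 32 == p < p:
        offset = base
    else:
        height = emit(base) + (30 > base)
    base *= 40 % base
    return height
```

Transformed code:
def combine(base, height, p, offset):
    offset = 11 // height
    for q in height:
        p = height != base
        if 7 > height and height > 0:
            break
    if 30 == 39:
        return offset
    else:
        record(height)
    height *= 33 // 27
    if 32 == p and p < p:
        offset = base
    else:
        height = emit(base) + (30 > base)
    base *= 40 % base
    return height

if 7 > height and height > 0:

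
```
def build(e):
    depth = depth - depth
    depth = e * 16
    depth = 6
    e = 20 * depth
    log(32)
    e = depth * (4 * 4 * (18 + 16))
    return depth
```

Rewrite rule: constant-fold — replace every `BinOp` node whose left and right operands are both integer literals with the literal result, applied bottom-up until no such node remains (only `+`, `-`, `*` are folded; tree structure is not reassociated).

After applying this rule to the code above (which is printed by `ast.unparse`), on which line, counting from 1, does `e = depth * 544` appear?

7

Transformed code:
def build(e):
    depth = depth - depth
    depth = e * 16
    depth = 6
    e = 20 * depth
    log(32)
    e = depth * 544
    return depth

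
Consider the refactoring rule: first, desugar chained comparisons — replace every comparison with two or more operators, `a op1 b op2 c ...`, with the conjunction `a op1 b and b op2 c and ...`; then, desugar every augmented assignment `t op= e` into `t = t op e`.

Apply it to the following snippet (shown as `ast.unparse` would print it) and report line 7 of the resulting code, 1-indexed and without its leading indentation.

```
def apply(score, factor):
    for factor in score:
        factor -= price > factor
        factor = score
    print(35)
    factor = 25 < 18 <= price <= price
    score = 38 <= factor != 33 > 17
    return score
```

score = 38 <= factor and factor != 33 and (33 > 17)

Transformed code:
def apply(score, factor):
    for factor in score:
        factor = factor - (price > factor)
        factor = score
    print(35)
    factor = 25 < 18 and 18 <= price and (price <= price)
    score = 38 <= factor and factor != 33 and (33 > 17)
    return score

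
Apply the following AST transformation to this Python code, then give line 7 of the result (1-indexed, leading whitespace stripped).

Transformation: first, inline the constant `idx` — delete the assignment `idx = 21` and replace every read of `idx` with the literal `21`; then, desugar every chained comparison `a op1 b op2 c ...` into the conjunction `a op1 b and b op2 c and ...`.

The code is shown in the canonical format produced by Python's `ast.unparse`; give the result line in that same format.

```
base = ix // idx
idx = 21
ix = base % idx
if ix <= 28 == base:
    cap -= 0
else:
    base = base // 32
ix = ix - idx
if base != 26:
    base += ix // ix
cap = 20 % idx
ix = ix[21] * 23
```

ix = ix - 21

Transformed code:
base = ix // 21
ix = base % 21
if ix <= 28 and 28 == base:
    cap -= 0
else:
    base = base // 32
ix = ix - 21
if base != 26:
    base += ix // ix
cap = 20 % 21
ix = ix[21] * 23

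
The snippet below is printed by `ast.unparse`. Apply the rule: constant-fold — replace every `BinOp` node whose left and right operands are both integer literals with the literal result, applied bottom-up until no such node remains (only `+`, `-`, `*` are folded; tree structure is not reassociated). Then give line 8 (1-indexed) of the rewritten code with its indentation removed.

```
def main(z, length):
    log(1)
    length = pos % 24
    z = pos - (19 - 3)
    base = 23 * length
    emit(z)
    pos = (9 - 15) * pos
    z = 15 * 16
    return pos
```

z = 240

Transformed code:
def main(z, length):
    log(1)
    length = pos % 24
    z = pos - 16
    base = 23 * length
    emit(z)
    pos = -6 * pos
    z = 240
    return pos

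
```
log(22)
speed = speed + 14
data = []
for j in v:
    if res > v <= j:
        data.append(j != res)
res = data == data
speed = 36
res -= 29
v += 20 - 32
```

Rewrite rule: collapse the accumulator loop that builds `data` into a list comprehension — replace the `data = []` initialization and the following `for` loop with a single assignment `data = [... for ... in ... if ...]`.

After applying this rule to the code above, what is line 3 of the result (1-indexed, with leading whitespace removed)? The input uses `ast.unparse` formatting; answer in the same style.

data = [j != res for j in v if res > v <= j]

Transformed code:
log(22)
speed = speed + 14
data = [j != res for j in v if res > v <= j]
res = data == data
speed = 36
res -= 29
v += 20 - 32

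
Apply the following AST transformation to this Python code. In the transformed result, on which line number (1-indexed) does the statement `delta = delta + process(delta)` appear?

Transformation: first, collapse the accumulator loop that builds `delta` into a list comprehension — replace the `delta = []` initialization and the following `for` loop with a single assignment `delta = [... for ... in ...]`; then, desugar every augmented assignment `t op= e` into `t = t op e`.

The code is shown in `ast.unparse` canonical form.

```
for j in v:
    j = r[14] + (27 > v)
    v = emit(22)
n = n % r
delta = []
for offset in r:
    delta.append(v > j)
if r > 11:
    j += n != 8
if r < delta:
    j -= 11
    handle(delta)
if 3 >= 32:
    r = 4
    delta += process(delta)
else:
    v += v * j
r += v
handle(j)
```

13

Transformed code:
for j in v:
    j = r[14] + (27 > v)
    v = emit(22)
n = n % r
delta = [v > j for offset in r]
if r > 11:
    j = j + (n != 8)
if r < delta:
    j = j - 11
    handle(delta)
if 3 >= 32:
    r = 4
    delta = delta + process(delta)
else:
    v = v + v * j
r = r + v
handle(j)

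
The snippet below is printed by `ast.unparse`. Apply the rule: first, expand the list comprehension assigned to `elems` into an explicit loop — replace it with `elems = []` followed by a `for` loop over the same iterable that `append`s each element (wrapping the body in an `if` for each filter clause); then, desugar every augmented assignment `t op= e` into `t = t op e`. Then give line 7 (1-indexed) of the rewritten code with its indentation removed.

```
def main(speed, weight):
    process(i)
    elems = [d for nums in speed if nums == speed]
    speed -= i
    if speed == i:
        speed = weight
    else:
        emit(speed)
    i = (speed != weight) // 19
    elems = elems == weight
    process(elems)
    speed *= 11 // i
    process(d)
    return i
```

speed = speed - i

Transformed code:
def main(speed, weight):
    process(i)
    elems = []
    for nums in speed:
        if nums == speed:
            elems.append(d)
    speed = speed - i
    if speed == i:
        speed = weight
    else:
        emit(speed)
    i = (speed != weight) // 19
    elems = elems == weight
    process(elems)
    speed = speed * (11 // i)
    process(d)
    return i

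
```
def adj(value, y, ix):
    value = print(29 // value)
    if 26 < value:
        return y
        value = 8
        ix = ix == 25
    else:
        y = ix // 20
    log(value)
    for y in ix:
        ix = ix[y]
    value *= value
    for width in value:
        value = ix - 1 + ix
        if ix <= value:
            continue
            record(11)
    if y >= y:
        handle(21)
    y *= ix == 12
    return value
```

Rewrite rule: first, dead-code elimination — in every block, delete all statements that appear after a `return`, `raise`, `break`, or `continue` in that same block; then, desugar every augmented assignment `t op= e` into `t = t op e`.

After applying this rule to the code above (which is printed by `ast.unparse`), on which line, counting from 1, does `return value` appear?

18

Transformed code:
def adj(value, y, ix):
    value = print(29 // value)
    if 26 < value:
        return y
    else:
        y = ix // 20
    log(value)
    for y in ix:
        ix = ix[y]
    value = value * value
    for width in value:
        value = ix - 1 + ix
        if ix <= value:
            continue
    if y >= y:
        handle(21)
    y = y * (ix == 12)
    return value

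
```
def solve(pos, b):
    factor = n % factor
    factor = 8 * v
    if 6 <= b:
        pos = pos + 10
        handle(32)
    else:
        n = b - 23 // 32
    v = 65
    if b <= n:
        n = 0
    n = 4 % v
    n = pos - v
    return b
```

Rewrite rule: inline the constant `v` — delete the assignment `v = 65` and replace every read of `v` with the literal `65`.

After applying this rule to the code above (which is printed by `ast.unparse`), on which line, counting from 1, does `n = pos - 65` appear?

Transformed code:
def solve(pos, b):
    factor = n % factor
    factor = 8 * 65
    if 6 <= b:
        pos = pos + 10
        handle(32)
    else:
        n = b - 23 // 32
    if b <= n:
        n = 0
    n = 4 % 65
    n = pos - 65
    return b

12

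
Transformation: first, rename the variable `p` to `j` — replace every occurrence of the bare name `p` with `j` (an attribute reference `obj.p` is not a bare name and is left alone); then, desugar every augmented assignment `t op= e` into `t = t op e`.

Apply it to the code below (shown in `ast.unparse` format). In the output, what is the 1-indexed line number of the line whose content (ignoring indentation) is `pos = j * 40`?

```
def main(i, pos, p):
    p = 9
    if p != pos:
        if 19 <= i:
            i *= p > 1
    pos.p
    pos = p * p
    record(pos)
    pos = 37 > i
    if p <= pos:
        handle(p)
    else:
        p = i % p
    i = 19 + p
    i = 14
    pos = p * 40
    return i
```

Transformed code:
def main(i, pos, j):
    j = 9
    if j != pos:
        if 19 <= i:
            i = i * (j > 1)
    pos.p
    pos = j * j
    record(pos)
    pos = 37 > i
    if j <= pos:
        handle(j)
    else:
        j = i % j
    i = 19 + j
    i = 14
    pos = j * 40
    return i

16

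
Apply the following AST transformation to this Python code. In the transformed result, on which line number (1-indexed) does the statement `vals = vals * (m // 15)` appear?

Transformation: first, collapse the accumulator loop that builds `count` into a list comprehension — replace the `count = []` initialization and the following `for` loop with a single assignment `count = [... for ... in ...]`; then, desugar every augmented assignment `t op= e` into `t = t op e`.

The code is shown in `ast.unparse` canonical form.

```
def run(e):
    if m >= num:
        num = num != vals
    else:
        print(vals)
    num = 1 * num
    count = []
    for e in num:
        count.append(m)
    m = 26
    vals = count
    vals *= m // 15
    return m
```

10

Transformed code:
def run(e):
    if m >= num:
        num = num != vals
    else:
        print(vals)
    num = 1 * num
    count = [m for e in num]
    m = 26
    vals = count
    vals = vals * (m // 15)
    return m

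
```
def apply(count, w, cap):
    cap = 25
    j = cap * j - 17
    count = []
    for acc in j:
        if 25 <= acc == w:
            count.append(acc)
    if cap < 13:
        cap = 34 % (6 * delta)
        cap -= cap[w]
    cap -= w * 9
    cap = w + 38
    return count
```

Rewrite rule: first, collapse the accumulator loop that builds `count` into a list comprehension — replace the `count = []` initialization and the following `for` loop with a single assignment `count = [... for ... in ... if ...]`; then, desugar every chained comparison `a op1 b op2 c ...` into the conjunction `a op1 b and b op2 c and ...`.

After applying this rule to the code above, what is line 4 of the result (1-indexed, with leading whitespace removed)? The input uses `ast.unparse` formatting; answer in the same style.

count = [acc for acc in j if 25 <= acc and acc == w]

Transformed code:
def apply(count, w, cap):
    cap = 25
    j = cap * j - 17
    count = [acc for acc in j if 25 <= acc and acc == w]
    if cap < 13:
        cap = 34 % (6 * delta)
        cap -= cap[w]
    cap -= w * 9
    cap = w + 38
    return count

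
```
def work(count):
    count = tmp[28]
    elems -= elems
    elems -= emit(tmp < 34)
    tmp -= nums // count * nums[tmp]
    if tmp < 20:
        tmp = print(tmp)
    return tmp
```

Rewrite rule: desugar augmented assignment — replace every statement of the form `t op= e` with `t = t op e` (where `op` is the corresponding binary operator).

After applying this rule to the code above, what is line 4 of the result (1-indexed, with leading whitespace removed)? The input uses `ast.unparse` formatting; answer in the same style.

elems = elems - emit(tmp < 34)

Transformed code:
def work(count):
    count = tmp[28]
    elems = elems - elems
    elems = elems - emit(tmp < 34)
    tmp = tmp - nums // count * nums[tmp]
    if tmp < 20:
        tmp = print(tmp)
    return tmp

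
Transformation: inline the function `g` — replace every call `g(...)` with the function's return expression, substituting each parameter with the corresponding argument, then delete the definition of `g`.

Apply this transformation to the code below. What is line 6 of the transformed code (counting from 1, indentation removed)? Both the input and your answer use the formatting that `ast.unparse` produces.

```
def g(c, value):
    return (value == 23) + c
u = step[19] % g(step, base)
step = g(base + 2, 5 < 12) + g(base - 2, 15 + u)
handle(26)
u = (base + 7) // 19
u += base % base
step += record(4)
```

step += record(4)

Transformed code:
u = step[19] % ((base == 23) + step)
step = ((5 < 12) == 23) + (base + 2) + ((15 + u == 23) + (base - 2))
handle(26)
u = (base + 7) // 19
u += base % base
step += record(4)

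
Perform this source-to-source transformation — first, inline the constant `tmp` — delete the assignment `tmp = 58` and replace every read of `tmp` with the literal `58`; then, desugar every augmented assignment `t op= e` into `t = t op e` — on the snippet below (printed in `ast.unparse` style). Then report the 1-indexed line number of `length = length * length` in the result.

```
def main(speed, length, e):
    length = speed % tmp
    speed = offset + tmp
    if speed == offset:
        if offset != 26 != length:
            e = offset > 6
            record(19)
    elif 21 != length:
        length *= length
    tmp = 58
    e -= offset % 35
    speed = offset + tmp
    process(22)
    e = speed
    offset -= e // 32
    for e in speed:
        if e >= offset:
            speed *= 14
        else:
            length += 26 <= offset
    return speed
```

9

Transformed code:
def main(speed, length, e):
    length = speed % 58
    speed = offset + 58
    if speed == offset:
        if offset != 26 != length:
            e = offset > 6
            record(19)
    elif 21 != length:
        length = length * length
    e = e - offset % 35
    speed = offset + 58
    process(22)
    e = speed
    offset = offset - e // 32
    for e in speed:
        if e >= offset:
            speed = speed * 14
        else:
            length = length + (26 <= offset)
    return speed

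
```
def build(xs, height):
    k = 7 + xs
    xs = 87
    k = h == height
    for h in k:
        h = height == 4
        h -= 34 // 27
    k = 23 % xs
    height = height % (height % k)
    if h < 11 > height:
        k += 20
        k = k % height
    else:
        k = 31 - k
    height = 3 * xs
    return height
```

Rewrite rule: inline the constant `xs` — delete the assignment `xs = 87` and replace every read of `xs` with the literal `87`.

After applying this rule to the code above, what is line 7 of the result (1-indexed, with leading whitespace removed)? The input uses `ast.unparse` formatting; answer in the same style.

k = 23 % 87

Transformed code:
def build(xs, height):
    k = 7 + 87
    k = h == height
    for h in k:
        h = height == 4
        h -= 34 // 27
    k = 23 % 87
    height = height % (height % k)
    if h < 11 > height:
        k += 20
        k = k % height
    else:
        k = 31 - k
    height = 3 * 87
    return height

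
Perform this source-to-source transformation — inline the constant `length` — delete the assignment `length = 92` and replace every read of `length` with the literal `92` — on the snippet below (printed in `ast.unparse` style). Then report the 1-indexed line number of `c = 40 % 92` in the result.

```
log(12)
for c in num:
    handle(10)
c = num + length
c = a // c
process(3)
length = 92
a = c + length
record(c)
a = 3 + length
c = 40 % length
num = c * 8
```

Transformed code:
log(12)
for c in num:
    handle(10)
c = num + 92
c = a // c
process(3)
a = c + 92
record(c)
a = 3 + 92
c = 40 % 92
num = c * 8

10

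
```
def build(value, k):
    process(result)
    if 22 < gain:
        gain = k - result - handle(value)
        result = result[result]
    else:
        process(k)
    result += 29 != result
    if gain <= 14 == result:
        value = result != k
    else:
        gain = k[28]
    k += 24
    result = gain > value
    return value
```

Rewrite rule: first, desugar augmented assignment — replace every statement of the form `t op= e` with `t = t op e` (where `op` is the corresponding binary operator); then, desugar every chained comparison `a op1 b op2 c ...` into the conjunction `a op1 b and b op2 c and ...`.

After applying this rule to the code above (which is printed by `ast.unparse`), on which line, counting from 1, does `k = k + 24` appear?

13

Transformed code:
def build(value, k):
    process(result)
    if 22 < gain:
        gain = k - result - handle(value)
        result = result[result]
    else:
        process(k)
    result = result + (29 != result)
    if gain <= 14 and 14 == result:
        value = result != k
    else:
        gain = k[28]
    k = k + 24
    result = gain > value
    return value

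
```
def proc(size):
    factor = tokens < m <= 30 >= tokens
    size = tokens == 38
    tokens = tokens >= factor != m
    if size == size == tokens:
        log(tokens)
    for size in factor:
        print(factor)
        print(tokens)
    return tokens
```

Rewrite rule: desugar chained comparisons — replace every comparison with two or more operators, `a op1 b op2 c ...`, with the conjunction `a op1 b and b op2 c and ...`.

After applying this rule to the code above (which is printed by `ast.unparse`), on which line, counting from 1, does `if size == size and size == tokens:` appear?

5

Transformed code:
def proc(size):
    factor = tokens < m and m <= 30 and (30 >= tokens)
    size = tokens == 38
    tokens = tokens >= factor and factor != m
    if size == size and size == tokens:
        log(tokens)
    for size in factor:
        print(factor)
        print(tokens)
    return tokens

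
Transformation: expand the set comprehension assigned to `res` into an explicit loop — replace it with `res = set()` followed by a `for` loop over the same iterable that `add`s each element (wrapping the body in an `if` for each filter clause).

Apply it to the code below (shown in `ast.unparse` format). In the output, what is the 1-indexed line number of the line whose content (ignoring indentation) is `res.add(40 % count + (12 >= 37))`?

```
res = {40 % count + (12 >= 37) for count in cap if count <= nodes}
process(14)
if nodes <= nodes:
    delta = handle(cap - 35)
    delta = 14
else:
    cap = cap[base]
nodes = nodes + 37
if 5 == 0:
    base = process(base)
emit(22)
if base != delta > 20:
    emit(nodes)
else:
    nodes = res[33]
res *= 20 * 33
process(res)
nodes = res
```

4

Transformed code:
res = set()
for count in cap:
    if count <= nodes:
        res.add(40 % count + (12 >= 37))
process(14)
if nodes <= nodes:
    delta = handle(cap - 35)
    delta = 14
else:
    cap = cap[base]
nodes = nodes + 37
if 5 == 0:
    base = process(base)
emit(22)
if base != delta > 20:
    emit(nodes)
else:
    nodes = res[33]
res *= 20 * 33
process(res)
nodes = res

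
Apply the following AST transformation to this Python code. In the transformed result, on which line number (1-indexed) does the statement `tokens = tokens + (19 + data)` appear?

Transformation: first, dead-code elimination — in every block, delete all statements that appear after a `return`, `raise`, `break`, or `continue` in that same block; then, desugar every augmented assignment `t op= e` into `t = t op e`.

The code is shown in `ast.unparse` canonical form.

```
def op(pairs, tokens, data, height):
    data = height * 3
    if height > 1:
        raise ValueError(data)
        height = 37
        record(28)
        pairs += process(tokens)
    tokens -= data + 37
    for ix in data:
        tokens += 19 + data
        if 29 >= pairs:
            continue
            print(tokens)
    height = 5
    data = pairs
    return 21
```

7

Transformed code:
def op(pairs, tokens, data, height):
    data = height * 3
    if height > 1:
        raise ValueError(data)
    tokens = tokens - (data + 37)
    for ix in data:
        tokens = tokens + (19 + data)
        if 29 >= pairs:
            continue
    height = 5
    data = pairs
    return 21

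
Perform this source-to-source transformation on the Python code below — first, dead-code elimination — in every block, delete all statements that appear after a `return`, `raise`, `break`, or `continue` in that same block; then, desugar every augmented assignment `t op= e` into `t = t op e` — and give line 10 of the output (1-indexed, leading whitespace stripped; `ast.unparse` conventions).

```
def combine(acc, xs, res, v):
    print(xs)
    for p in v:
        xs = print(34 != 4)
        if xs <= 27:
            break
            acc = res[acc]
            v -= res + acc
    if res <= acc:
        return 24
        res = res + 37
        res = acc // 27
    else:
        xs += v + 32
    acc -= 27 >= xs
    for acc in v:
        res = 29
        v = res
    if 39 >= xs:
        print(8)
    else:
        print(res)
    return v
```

Transformed code:
def combine(acc, xs, res, v):
    print(xs)
    for p in v:
        xs = print(34 != 4)
        if xs <= 27:
            break
    if res <= acc:
        return 24
    else:
        xs = xs + (v + 32)
    acc = acc - (27 >= xs)
    for acc in v:
        res = 29
        v = res
    if 39 >= xs:
        print(8)
    else:
        print(res)
    return v

xs = xs + (v + 32)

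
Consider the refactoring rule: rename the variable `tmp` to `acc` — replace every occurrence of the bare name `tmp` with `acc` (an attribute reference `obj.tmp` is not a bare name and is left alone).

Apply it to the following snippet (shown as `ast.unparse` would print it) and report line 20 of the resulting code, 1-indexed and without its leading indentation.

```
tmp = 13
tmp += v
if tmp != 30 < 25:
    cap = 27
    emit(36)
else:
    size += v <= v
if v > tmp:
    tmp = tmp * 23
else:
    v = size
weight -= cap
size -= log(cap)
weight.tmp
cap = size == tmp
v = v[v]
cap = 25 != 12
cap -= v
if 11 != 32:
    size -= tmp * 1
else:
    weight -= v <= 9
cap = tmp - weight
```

size -= acc * 1

Transformed code:
acc = 13
acc += v
if acc != 30 < 25:
    cap = 27
    emit(36)
else:
    size += v <= v
if v > acc:
    acc = acc * 23
else:
    v = size
weight -= cap
size -= log(cap)
weight.tmp
cap = size == acc
v = v[v]
cap = 25 != 12
cap -= v
if 11 != 32:
    size -= acc * 1
else:
    weight -= v <= 9
cap = acc - weight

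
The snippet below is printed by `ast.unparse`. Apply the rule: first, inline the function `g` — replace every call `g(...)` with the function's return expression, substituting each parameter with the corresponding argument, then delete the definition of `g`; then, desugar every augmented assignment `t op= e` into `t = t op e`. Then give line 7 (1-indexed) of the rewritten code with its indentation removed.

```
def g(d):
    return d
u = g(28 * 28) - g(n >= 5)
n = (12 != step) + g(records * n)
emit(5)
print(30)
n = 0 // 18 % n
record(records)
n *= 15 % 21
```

Transformed code:
u = 28 * 28 - (n >= 5)
n = (12 != step) + records * n
emit(5)
print(30)
n = 0 // 18 % n
record(records)
n = n * (15 % 21)

n = n * (15 % 21)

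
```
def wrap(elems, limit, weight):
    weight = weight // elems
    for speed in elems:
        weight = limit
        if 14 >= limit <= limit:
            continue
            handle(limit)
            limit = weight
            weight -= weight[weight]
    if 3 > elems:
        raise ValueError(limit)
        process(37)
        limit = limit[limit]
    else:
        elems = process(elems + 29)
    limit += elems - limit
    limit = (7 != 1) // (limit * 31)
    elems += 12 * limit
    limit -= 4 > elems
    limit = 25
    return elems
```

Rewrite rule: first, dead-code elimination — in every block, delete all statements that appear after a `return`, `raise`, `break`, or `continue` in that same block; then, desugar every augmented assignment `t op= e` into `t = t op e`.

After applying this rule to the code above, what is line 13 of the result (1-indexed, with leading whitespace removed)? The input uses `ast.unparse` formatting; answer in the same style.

Transformed code:
def wrap(elems, limit, weight):
    weight = weight // elems
    for speed in elems:
        weight = limit
        if 14 >= limit <= limit:
            continue
    if 3 > elems:
        raise ValueError(limit)
    else:
        elems = process(elems + 29)
    limit = limit + (elems - limit)
    limit = (7 != 1) // (limit * 31)
    elems = elems + 12 * limit
    limit = limit - (4 > elems)
    limit = 25
    return elems

elems = elems + 12 * limit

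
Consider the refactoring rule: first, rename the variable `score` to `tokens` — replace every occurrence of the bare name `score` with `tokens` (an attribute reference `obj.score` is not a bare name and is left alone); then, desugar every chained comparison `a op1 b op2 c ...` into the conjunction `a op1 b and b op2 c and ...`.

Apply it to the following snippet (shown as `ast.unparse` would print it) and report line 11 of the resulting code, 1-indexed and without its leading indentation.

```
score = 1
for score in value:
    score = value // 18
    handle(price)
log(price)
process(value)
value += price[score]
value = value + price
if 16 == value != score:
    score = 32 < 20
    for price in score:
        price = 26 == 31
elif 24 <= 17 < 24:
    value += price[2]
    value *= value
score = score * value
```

Transformed code:
tokens = 1
for tokens in value:
    tokens = value // 18
    handle(price)
log(price)
process(value)
value += price[tokens]
value = value + price
if 16 == value and value != tokens:
    tokens = 32 < 20
    for price in tokens:
        price = 26 == 31
elif 24 <= 17 and 17 < 24:
    value += price[2]
    value *= value
tokens = tokens * value

for price in tokens:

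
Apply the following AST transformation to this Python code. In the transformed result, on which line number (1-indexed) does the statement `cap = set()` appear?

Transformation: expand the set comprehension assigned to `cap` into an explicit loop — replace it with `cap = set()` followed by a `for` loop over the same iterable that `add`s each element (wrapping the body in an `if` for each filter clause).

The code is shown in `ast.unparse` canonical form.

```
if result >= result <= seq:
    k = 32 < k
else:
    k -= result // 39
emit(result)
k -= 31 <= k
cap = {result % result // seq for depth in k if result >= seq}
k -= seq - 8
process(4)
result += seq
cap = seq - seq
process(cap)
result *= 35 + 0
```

7

Transformed code:
if result >= result <= seq:
    k = 32 < k
else:
    k -= result // 39
emit(result)
k -= 31 <= k
cap = set()
for depth in k:
    if result >= seq:
        cap.add(result % result // seq)
k -= seq - 8
process(4)
result += seq
cap = seq - seq
process(cap)
result *= 35 + 0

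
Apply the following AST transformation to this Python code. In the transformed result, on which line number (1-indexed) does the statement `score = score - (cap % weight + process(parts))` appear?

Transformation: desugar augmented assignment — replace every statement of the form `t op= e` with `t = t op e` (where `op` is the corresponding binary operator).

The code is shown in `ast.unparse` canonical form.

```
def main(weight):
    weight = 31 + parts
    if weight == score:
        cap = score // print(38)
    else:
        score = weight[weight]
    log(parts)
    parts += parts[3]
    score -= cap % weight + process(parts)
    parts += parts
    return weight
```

9

Transformed code:
def main(weight):
    weight = 31 + parts
    if weight == score:
        cap = score // print(38)
    else:
        score = weight[weight]
    log(parts)
    parts = parts + parts[3]
    score = score - (cap % weight + process(parts))
    parts = parts + parts
    return weight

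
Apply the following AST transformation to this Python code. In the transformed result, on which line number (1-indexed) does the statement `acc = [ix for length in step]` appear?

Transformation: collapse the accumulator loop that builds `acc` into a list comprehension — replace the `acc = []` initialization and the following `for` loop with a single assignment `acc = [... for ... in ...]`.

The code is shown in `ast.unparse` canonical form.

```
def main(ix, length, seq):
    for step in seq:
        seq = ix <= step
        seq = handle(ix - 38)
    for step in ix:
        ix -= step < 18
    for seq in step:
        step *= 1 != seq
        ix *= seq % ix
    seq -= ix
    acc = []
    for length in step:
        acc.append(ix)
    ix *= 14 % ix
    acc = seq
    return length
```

Transformed code:
def main(ix, length, seq):
    for step in seq:
        seq = ix <= step
        seq = handle(ix - 38)
    for step in ix:
        ix -= step < 18
    for seq in step:
        step *= 1 != seq
        ix *= seq % ix
    seq -= ix
    acc = [ix for length in step]
    ix *= 14 % ix
    acc = seq
    return length

11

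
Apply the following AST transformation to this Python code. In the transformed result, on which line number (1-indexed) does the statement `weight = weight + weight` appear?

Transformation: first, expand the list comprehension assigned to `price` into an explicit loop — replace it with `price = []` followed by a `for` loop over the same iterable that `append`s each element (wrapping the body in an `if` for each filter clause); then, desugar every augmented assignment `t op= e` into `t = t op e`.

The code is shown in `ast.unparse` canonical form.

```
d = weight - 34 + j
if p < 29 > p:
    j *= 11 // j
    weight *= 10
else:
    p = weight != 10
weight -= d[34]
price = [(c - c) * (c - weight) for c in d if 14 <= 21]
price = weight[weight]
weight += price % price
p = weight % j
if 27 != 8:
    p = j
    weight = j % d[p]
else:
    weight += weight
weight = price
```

Transformed code:
d = weight - 34 + j
if p < 29 > p:
    j = j * (11 // j)
    weight = weight * 10
else:
    p = weight != 10
weight = weight - d[34]
price = []
for c in d:
    if 14 <= 21:
        price.append((c - c) * (c - weight))
price = weight[weight]
weight = weight + price % price
p = weight % j
if 27 != 8:
    p = j
    weight = j % d[p]
else:
    weight = weight + weight
weight = price

19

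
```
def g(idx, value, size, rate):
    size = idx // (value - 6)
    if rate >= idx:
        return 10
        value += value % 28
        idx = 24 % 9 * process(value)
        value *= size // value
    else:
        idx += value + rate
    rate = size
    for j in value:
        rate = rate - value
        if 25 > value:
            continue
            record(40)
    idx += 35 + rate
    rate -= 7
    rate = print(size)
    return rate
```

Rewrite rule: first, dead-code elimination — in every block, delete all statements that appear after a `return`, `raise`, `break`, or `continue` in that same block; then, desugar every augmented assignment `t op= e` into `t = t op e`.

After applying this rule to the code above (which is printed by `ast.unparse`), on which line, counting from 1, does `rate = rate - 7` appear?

13

Transformed code:
def g(idx, value, size, rate):
    size = idx // (value - 6)
    if rate >= idx:
        return 10
    else:
        idx = idx + (value + rate)
    rate = size
    for j in value:
        rate = rate - value
        if 25 > value:
            continue
    idx = idx + (35 + rate)
    rate = rate - 7
    rate = print(size)
    return rate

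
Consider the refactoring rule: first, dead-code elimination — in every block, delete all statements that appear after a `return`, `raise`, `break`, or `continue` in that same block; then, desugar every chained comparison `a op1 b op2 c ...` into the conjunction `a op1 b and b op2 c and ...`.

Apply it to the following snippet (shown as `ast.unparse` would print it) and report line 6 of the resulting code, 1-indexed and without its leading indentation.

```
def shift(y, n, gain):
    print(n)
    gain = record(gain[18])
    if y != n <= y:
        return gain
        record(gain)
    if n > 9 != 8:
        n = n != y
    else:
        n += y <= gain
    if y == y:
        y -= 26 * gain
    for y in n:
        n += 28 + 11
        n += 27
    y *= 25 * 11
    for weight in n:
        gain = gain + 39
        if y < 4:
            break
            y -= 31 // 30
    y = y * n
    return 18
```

if n > 9 and 9 != 8:

Transformed code:
def shift(y, n, gain):
    print(n)
    gain = record(gain[18])
    if y != n and n <= y:
        return gain
    if n > 9 and 9 != 8:
        n = n != y
    else:
        n += y <= gain
    if y == y:
        y -= 26 * gain
    for y in n:
        n += 28 + 11
        n += 27
    y *= 25 * 11
    for weight in n:
        gain = gain + 39
        if y < 4:
            break
    y = y * n
    return 18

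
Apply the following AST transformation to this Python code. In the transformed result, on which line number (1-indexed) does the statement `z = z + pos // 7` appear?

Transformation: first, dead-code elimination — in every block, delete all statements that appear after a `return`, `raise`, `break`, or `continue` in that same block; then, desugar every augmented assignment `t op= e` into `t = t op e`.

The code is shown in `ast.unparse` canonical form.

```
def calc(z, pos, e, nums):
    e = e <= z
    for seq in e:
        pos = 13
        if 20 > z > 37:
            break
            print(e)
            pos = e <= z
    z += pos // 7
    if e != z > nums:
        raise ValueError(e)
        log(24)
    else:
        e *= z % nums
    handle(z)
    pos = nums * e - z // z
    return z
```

7

Transformed code:
def calc(z, pos, e, nums):
    e = e <= z
    for seq in e:
        pos = 13
        if 20 > z > 37:
            break
    z = z + pos // 7
    if e != z > nums:
        raise ValueError(e)
    else:
        e = e * (z % nums)
    handle(z)
    pos = nums * e - z // z
    return z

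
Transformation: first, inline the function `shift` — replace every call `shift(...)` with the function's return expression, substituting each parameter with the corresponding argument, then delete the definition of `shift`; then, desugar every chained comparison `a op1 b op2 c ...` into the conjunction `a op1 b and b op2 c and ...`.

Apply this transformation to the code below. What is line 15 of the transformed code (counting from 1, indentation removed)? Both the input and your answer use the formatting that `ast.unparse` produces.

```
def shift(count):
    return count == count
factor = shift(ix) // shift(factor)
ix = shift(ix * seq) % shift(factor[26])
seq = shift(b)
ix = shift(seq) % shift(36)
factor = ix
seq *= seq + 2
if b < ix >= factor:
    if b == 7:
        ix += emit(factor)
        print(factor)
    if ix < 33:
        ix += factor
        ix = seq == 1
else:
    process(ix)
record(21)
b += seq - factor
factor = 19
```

process(ix)

Transformed code:
factor = (ix == ix) // (factor == factor)
ix = (ix * seq == ix * seq) % (factor[26] == factor[26])
seq = b == b
ix = (seq == seq) % (36 == 36)
factor = ix
seq *= seq + 2
if b < ix and ix >= factor:
    if b == 7:
        ix += emit(factor)
        print(factor)
    if ix < 33:
        ix += factor
        ix = seq == 1
else:
    process(ix)
record(21)
b += seq - factor
factor = 19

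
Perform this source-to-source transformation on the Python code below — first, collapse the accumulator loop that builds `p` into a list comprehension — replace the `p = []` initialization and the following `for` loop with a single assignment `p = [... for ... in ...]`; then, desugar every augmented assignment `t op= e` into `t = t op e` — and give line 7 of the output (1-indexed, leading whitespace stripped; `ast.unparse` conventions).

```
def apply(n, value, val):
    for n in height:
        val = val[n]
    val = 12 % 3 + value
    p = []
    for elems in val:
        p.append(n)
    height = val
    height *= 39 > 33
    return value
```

Transformed code:
def apply(n, value, val):
    for n in height:
        val = val[n]
    val = 12 % 3 + value
    p = [n for elems in val]
    height = val
    height = height * (39 > 33)
    return value

height = height * (39 > 33)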